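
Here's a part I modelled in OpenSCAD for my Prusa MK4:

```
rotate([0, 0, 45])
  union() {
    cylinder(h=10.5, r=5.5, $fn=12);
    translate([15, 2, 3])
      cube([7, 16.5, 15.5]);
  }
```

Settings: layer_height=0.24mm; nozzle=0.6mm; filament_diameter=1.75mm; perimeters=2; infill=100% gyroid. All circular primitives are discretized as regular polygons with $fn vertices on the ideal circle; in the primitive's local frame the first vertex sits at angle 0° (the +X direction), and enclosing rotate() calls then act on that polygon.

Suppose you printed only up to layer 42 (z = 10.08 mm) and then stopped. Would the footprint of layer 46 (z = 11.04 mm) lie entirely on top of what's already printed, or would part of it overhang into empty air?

Compare the two slices. At z = 10.08: the cylinder: section is a regular 12-gon, circumradius r=5.5 (area = (12/2)·5.500²·sin(360°/12) = 90.75 mm²); the cube at (15, 2) (footprint 7×16.5) is included at this height (area 115.50 mm²); Combining (union): the 2 present regions are separate (no shared area or edge), so areas and boundary lengths simply add and each stays a separate island — area = 206.25 mm²; (rotated 45° about Z; rotation is an isometry so areas/perimeters/island counts are preserved). At z = 11.04: the cylinder does not reach this height (z outside [0, 10.5]); the cube at (15, 2) is present — its section is the full 7×16.5 rectangle (area 115.50 mm²); Combining (union): only the 7×16.5 cube at (15, 2) is present, so the union is just that shape — area = 115.50 mm²; (rotated 45° about Z; rotation is an isometry so areas/perimeters/island counts are preserved). Checking containment: the cross-section at z = 11.04 is a subset of the cross-section at z = 10.08.

entirely on top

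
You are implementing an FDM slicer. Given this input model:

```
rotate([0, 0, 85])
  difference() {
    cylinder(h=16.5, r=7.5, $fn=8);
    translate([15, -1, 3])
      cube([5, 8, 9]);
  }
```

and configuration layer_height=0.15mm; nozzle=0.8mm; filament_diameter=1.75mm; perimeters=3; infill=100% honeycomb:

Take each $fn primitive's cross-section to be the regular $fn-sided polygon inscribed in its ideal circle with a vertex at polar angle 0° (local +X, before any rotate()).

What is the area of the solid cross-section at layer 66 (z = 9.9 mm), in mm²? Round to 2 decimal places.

159.10 mm²

At z = 9.9 mm: the r=7.5 cylinder gives a regular 8-gon of circumradius 7.5 (constant along its height) (area = (8/2)·7.500²·sin(360°/8) = 159.10 mm²); the cube at (15, -1) is present — its section is the full 5×8 rectangle (area 40.00 mm²); Taking the first minus the rest: starting from the r=7.5 cylinder (159.10 mm²), the 5×8 cube at (15, -1) misses the remaining region (no effect) — area = 159.10 mm²; (whole slice rotated 85° about Z — lengths, areas and connectivity unchanged). Overall, the cross-section is a single solid region. Net area = 159.10 mm².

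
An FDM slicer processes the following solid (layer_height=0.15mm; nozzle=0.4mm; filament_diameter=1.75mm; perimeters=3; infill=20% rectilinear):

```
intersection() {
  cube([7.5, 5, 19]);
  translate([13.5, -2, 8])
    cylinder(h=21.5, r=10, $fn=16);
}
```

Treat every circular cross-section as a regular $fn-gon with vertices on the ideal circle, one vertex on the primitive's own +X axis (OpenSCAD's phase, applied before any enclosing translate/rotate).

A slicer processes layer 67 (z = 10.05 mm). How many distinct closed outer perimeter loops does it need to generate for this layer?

At z = 10.05 mm: the cube is present — its section is the full 7.5×5 rectangle; the r=10 cylinder at (13.5, -2) contributes a regular 16-gon of circumradius 10; Keeping only the common overlap: the r=10 cylinder at (13.5, -2) partially overlaps the 7.5×5 cube; clipping to the common part keeps 13.16 mm² — 1 connected region. The result has 1 disconnected region.

1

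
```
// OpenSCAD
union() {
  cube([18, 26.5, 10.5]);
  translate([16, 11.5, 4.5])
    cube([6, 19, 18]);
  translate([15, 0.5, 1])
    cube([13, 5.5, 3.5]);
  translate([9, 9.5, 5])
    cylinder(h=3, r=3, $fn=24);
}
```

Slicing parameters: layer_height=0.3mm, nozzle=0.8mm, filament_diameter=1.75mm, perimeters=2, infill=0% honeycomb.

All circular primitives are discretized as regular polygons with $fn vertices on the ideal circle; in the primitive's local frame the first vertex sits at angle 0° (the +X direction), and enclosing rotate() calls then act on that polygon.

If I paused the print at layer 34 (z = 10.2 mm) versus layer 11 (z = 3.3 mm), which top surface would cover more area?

Layer 34 (z = 10.2): the cube (footprint 18×26.5) is included at this height (area 477.00 mm²); the cube at (16, 11.5) is present — its section is the full 6×19 rectangle (area 114.00 mm²); the cube at (15, 0.5) does not reach this height (z outside [1, 4.5]); the cylinder at (9, 9.5) is not intersected at this z (z outside [5, 8]); Taking the union: the regions partially overlap — summed areas 591.00 mm² minus the doubly-counted overlap 30.00 mm² gives 561.00 mm² — area = 561.00 mm². So its area = 561.00 mm². Layer 11 (z = 3.3): the cube (footprint 18×26.5) is included at this height (area 477.00 mm²); the cube at (16, 11.5) is absent (z outside [4.5, 22.5]); the cube at (15, 0.5) (footprint 13×5.5) is included at this height (area 71.50 mm²); the cylinder at (9, 9.5) is not intersected at this z (z outside [5, 8]); Combining (union): the regions partially overlap — summed areas 548.50 mm² minus the doubly-counted overlap 16.50 mm² gives 532.00 mm² — area = 532.00 mm². So its area = 532.00 mm². Layer 34 is larger (561.00 vs 532.00 mm²).

layer 34 (z = 10.2 mm)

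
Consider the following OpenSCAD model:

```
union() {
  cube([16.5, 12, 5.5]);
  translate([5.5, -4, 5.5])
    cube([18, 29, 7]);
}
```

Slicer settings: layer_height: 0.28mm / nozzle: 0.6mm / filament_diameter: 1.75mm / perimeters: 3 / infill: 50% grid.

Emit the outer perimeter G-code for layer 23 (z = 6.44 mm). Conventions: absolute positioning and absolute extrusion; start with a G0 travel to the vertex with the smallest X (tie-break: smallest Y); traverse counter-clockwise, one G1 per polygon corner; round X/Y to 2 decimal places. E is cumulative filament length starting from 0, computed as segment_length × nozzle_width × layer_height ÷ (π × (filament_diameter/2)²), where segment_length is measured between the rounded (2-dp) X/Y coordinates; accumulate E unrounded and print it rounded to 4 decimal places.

G0 X5.50 Y-4.00 Z6.44
G1 X23.50 Y-4.00 E1.2572
G1 X23.50 Y25.00 E3.2828
G1 X5.50 Y25.00 E4.5400
G1 X5.50 Y-4.00 E6.5656

At z = 6.44 mm: the cube is not intersected at this z (z outside [0, 5.5]); the cube at (5.5, -4) (footprint 18×29) is included at this height; Combining (union): only the 18×29 cube at (5.5, -4) is present, so the union is just that shape — 1 connected region. The outline is a single polygon with 4 vertices. Extrusion per mm of travel: 0.6 × 0.28 / (π × 0.875²) = 0.069846. Accumulating E over each segment gives final E = 6.5656.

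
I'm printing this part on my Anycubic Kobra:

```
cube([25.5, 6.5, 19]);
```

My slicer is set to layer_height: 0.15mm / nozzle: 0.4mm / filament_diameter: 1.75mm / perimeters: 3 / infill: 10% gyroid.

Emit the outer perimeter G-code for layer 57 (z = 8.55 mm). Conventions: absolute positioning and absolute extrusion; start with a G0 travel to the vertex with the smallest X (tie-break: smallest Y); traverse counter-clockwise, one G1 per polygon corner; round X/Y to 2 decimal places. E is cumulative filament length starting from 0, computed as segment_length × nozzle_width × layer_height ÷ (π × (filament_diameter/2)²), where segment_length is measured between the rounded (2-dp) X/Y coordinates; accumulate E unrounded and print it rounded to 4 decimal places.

G0 X0.00 Y0.00 Z8.55
G1 X25.50 Y0.00 E0.6361
G1 X25.50 Y6.50 E0.7982
G1 X0.00 Y6.50 E1.4343
G1 X0.00 Y0.00 E1.5965

At z = 8.55 mm: the cube is present — its section is the full 25.5×6.5 rectangle. The outline is a single polygon with 4 vertices. Extrusion per mm of travel: 0.4 × 0.15 / (π × 0.875²) = 0.024945. Accumulating E over each segment gives final E = 1.5965.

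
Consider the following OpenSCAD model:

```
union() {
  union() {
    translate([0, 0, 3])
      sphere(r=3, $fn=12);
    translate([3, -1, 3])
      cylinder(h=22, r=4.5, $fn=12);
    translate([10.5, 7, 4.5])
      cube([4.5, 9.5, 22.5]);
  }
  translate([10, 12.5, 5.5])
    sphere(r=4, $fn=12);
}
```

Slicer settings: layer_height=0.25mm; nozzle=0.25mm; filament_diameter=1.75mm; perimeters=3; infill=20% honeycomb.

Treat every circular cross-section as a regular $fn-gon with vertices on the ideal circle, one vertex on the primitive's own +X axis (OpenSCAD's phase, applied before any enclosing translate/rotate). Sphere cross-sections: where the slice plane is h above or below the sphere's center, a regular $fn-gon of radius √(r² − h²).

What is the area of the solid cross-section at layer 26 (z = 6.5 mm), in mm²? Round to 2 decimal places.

129.81 mm²

At z = 6.5 mm: the sphere is absent (|z−center|=3.500 > r=3); the r=4.5 cylinder at (3, -1) gives a regular 12-gon of circumradius 4.5 (constant along its height) (area = (12/2)·4.500²·sin(360°/12) = 60.75 mm²); the 4.5×9.5 cube at (10.5, 7) contributes its full rectangle (area 42.75 mm²); Merging all regions: the 2 present regions are separate (no shared area or edge), so areas and boundary lengths simply add and each stays a separate island — area = 103.50 mm²; the sphere at (10, 12.5): section is a regular 12-gon, circumradius = √(r²−h²) = √(4²−1²) = 3.873 (area = (12/2)·3.873²·sin(360°/12) = 45.00 mm²); Merging all regions: the regions partially overlap — summed areas 148.50 mm² minus the doubly-counted overlap 18.69 mm² gives 129.81 mm² — area = 129.81 mm². Overall, the cross-section has 2 separate islands. Net area = 129.81 mm².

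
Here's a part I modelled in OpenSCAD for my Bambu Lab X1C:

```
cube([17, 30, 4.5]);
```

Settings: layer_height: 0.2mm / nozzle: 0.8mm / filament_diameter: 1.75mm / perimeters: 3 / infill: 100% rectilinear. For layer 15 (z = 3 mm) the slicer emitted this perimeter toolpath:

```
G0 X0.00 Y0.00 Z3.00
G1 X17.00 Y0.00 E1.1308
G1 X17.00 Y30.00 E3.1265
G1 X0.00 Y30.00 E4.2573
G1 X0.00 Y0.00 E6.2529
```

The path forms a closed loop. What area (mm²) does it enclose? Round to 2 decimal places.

Apply the shoelace formula to the sequence of (X, Y) vertices; enclosed area = 510.00 mm².

510.00 mm²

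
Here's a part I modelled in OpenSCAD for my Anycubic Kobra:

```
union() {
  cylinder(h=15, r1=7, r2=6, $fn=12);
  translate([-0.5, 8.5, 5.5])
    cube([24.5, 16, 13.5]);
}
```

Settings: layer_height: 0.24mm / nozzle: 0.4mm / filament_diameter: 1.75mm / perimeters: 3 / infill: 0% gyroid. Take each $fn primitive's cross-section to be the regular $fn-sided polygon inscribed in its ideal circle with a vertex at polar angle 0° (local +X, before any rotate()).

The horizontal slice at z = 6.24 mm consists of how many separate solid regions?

2

At z = 6.24 mm: the cone contributes a regular 12-gon of circumradius 6.584 (interpolated between r1=7 and r2=6 at t=0.416); the cube at (-0.5, 8.5) is present — its section is the full 24.5×16 rectangle; Combining (union): the 2 present regions are separate (no shared area or edge), so areas and boundary lengths simply add and each stays a separate island — 2 connected regions. The result has 2 disconnected regions.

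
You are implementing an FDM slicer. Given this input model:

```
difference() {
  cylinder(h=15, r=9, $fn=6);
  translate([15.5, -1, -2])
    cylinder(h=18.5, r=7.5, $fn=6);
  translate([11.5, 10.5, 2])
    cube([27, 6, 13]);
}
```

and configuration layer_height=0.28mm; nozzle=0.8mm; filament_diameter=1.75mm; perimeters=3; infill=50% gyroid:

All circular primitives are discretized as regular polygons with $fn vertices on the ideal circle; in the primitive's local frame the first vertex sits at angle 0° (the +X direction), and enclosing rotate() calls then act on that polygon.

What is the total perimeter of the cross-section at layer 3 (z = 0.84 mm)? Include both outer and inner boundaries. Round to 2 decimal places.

At z = 0.84 mm: the r=9 cylinder gives a regular 6-gon of circumradius 9 (constant along its height) (perimeter = 2·6·9.000·sin(180°/6) = 54.00 mm); the r=7.5 cylinder at (15.5, -1) contributes a regular 6-gon of circumradius 7.5 (perimeter = 2·6·7.500·sin(180°/6) = 45.00 mm); the cube at (11.5, 10.5) is not intersected at this z (z outside [2, 15]); Taking the first minus the rest: starting from the r=9 cylinder, the r=7.5 cylinder at (15.5, -1) partially overlaps it — only the 0.58 mm² overlap (of its 146.14 mm²) is removed, clipping the outline — boundary = 54.00 mm. Overall, the cross-section is a single solid region. Total boundary length (outer) = 54.00 mm.

54.00 mm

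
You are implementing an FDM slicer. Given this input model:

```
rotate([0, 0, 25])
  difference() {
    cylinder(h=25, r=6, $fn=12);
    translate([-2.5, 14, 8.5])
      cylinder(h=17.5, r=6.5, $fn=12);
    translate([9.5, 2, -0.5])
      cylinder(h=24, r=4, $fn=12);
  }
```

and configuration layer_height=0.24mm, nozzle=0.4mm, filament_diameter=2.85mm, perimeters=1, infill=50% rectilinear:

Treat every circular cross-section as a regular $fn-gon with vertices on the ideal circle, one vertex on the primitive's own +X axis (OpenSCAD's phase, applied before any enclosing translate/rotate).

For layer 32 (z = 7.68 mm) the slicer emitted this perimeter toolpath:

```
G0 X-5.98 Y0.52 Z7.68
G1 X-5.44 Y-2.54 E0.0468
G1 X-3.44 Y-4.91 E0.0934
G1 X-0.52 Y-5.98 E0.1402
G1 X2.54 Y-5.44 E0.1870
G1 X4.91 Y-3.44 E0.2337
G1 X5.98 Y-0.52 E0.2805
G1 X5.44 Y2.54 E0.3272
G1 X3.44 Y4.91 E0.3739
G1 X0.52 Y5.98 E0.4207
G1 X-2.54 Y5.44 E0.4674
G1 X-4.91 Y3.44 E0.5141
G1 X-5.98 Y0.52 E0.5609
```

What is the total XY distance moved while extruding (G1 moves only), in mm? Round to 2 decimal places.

Sum the Euclidean lengths of each G1 segment: total = 37.27 mm.

37.27 mm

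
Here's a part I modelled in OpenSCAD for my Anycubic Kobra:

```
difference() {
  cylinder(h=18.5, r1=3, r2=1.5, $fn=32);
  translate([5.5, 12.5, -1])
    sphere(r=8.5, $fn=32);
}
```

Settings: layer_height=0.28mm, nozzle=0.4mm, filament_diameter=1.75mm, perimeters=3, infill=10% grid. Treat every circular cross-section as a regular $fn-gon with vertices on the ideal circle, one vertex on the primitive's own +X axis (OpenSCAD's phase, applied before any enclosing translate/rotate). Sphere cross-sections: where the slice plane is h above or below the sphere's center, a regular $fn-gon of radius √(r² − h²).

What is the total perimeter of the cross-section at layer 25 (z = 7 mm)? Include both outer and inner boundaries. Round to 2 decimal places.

15.26 mm

At z = 7 mm: the cone: at t=0.378 of its height the radius interpolates to r₁+(r₂−r₁)t = 2.432, giving a regular 32-gon of that circumradius (perimeter = 2·32·2.432·sin(180°/32) = 15.26 mm); the r=8.5 sphere at (5.5, 12.5) slices to a regular 32-gon of circumradius 2.872 (√(r²−h²) with h=8 from center) (perimeter = 2·32·2.872·sin(180°/32) = 18.02 mm); After the difference (first − rest): starting from the cone, the r=8.5 sphere at (5.5, 12.5) misses the remaining region (no effect) — boundary = 15.26 mm. Overall, the cross-section is a single solid region. Total boundary length (outer) = 15.26 mm.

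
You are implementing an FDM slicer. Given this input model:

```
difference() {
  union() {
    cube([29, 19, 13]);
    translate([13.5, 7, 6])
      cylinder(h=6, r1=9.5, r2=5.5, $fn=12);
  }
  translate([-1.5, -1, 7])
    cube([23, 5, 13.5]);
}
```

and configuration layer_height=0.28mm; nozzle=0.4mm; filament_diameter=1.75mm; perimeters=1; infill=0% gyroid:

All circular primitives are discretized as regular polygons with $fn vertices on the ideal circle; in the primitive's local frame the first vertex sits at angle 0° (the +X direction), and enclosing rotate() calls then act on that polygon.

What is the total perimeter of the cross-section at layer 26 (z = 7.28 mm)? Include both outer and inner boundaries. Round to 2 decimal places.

105.82 mm

At z = 7.28 mm: the cube (footprint 29×19) is included at this height (perimeter 96.00 mm); the cone at (13.5, 7) (r1=9.5→r2=5.5) has section circumradius 8.647 here — a regular 12-gon (perimeter = 2·12·8.647·sin(180°/12) = 53.71 mm); Taking the union: the regions partially overlap (shared area 214.83 mm²), so the edge portions inside another operand are dropped and the merged outline is re-measured after clipping — boundary = 96.71 mm; the 23×5 cube at (-1.5, -1) contributes its full rectangle (perimeter 56.00 mm); After the difference (first − rest): starting from the result so far, the 23×5 cube at (-1.5, -1) partially overlaps it — only the 93.91 mm² overlap (of its 115.00 mm²) is removed, clipping the outline — boundary = 105.82 mm. Overall, the cross-section has 2 separate islands. Total boundary length (outer) = 105.82 mm.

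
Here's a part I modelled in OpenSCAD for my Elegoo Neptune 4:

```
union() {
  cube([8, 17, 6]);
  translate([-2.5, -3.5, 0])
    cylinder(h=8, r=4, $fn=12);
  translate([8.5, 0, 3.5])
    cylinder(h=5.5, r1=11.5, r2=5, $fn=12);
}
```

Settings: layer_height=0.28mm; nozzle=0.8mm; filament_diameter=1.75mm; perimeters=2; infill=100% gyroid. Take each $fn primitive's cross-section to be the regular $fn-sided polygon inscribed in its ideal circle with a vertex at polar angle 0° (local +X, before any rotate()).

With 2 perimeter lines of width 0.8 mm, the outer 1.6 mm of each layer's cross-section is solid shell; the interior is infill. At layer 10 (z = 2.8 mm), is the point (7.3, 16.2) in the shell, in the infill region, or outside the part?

At z = 2.8 mm: the 8×17 cube contributes its full rectangle; the cylinder at (-2.5, -3.5): section is a regular 12-gon, circumradius r=4; the cone at (8.5, 0) does not reach this height (z outside [3.5, 9]); Merging all regions: the 2 present regions are separate (no shared area or edge), so areas and boundary lengths simply add and each stays a separate island — 2 connected regions. Overall, the cross-section has 2 separate islands. The nearest boundary edge runs (8.00, 17.00)→(8.00, 0.00); distance from the point to it = 0.70 mm. (Shell/infill is judged within the island containing the point — the largest one.) The point is inside the cross-section, 0.70 mm from the nearest boundary — within the 1.6 mm shell band (2 × 0.8).

shell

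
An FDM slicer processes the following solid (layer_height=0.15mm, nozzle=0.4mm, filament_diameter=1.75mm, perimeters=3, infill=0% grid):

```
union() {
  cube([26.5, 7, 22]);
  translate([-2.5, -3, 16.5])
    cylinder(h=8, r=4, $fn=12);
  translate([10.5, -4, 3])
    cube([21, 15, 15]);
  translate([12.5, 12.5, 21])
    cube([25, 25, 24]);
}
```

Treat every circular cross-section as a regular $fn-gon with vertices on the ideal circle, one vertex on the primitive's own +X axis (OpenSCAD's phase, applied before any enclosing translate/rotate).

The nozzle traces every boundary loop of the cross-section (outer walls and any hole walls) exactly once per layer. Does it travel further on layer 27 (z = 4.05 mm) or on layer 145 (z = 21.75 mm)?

layer 145 (z = 21.75 mm)

Layer 27 (z = 4.05): the cube is present — its section is the full 26.5×7 rectangle (perimeter 67.00 mm); the cylinder at (-2.5, -3) is not intersected at this z (z outside [16.5, 24.5]); the 21×15 cube at (10.5, -4) contributes its full rectangle (perimeter 72.00 mm); the cube at (12.5, 12.5) does not reach this height (z outside [21, 45]); Merging all regions: the regions partially overlap (shared area 112.00 mm²), so the edge portions inside another operand are dropped and the merged outline is re-measured after clipping — boundary = 93.00 mm. So its perimeter = 93.00 mm. Layer 145 (z = 21.75): the 26.5×7 cube contributes its full rectangle (perimeter 67.00 mm); the r=4 cylinder at (-2.5, -3) gives a regular 12-gon of circumradius 4 (constant along its height) (perimeter = 2·12·4.000·sin(180°/12) = 24.85 mm); the cube at (10.5, -4) does not reach this height (z outside [3, 18]); the 25×25 cube at (12.5, 12.5) contributes its full rectangle (perimeter 100.00 mm); Merging all regions: the 3 present regions are separate (no shared area or edge), so areas and boundary lengths simply add and each stays a separate island — boundary = 191.85 mm. So its perimeter = 191.85 mm. Layer 145 is larger (191.85 vs 93.00 mm).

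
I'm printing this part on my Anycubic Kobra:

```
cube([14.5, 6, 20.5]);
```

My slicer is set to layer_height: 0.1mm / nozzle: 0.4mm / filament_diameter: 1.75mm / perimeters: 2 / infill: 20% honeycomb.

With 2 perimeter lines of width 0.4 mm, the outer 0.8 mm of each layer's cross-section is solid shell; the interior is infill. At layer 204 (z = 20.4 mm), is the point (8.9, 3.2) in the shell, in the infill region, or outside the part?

At z = 20.4 mm: the cube is present — its section is the full 14.5×6 rectangle. Overall, the cross-section is a single solid region. The nearest boundary edge runs (14.50, 6.00)→(0.00, 6.00); distance from the point to it = 2.80 mm. The point is inside the cross-section and 2.80 mm from the nearest boundary — more than the 0.8 mm shell width (2 × 0.4), so it's in the infill interior.

infill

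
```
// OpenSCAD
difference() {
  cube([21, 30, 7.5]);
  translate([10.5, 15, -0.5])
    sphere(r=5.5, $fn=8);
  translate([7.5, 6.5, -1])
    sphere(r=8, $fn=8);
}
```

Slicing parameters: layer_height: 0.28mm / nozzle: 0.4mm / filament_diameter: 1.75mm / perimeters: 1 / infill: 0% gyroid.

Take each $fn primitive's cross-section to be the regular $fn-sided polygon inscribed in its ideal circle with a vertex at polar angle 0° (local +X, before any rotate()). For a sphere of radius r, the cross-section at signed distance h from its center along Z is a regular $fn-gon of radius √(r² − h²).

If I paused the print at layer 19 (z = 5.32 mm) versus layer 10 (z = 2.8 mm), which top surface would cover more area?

layer 19 (z = 5.32 mm)

Layer 19 (z = 5.32): the cube is present — its section is the full 21×30 rectangle (area 630.00 mm²); the sphere at (10.5, 15) is not intersected at this z (|z−center|=5.820 > r=5.5); the r=8 sphere at (7.5, 6.5) contributes a regular 8-gon of circumradius √(8²−6.32²) = 4.905 (area = (8/2)·4.905²·sin(360°/8) = 68.05 mm²); Subtracting the remaining from the first: starting from the 21×30 cube (630.00 mm²), the r=8 sphere at (7.5, 6.5) lies wholly inside it (removes its full 68.05 mm² and its 30.03 mm outline becomes a hole wall) — area = 561.95 mm². So its area = 561.95 mm². Layer 10 (z = 2.8): the cube (footprint 21×30) is included at this height (area 630.00 mm²); the sphere at (10.5, 15): section is a regular 8-gon, circumradius = √(r²−h²) = √(5.5²−3.3²) = 4.400 (area = (8/2)·4.400²·sin(360°/8) = 54.76 mm²); the r=8 sphere at (7.5, 6.5) slices to a regular 8-gon of circumradius 7.040 (√(r²−h²) with h=3.8 from center) (area = (8/2)·7.040²·sin(360°/8) = 140.18 mm²); After the difference (first − rest): starting from the 21×30 cube (630.00 mm²), the r=5.5 sphere at (10.5, 15) lies wholly inside it (removes its full 54.76 mm² and its 26.94 mm outline becomes a hole wall); the r=8 sphere at (7.5, 6.5) partially overlaps it — only the 132.01 mm² overlap (of its 140.18 mm²) is removed, clipping the outline — area = 443.24 mm². So its area = 443.24 mm². Layer 19 is larger (561.95 vs 443.24 mm²).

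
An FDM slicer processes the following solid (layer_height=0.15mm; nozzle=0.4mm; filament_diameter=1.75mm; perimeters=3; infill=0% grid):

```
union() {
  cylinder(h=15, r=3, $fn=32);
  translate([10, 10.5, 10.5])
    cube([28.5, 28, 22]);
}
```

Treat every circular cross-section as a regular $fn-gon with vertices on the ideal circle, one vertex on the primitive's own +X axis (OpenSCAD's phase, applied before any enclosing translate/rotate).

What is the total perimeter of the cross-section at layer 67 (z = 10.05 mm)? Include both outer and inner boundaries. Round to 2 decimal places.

18.82 mm

At z = 10.05 mm: the r=3 cylinder gives a regular 32-gon of circumradius 3 (constant along its height) (perimeter = 2·32·3.000·sin(180°/32) = 18.82 mm); the cube at (10, 10.5) is absent (z outside [10.5, 32.5]); Taking the union: only the r=3 cylinder is present, so the union is just that shape — boundary = 18.82 mm. Overall, the cross-section is a single solid region. Total boundary length (outer) = 18.82 mm.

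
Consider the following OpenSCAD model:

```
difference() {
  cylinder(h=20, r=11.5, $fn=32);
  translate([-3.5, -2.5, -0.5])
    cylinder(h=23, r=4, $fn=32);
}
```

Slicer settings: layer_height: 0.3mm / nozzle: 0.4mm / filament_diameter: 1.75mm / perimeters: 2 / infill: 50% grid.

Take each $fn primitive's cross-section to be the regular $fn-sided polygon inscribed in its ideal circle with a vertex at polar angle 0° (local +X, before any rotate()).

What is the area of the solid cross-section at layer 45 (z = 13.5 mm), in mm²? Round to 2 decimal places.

At z = 13.5 mm: the r=11.5 cylinder contributes a regular 32-gon of circumradius 11.5 (area = (32/2)·11.500²·sin(360°/32) = 412.81 mm²); the r=4 cylinder at (-3.5, -2.5) contributes a regular 32-gon of circumradius 4 (area = (32/2)·4.000²·sin(360°/32) = 49.94 mm²); After the difference (first − rest): starting from the r=11.5 cylinder (412.81 mm²), the r=4 cylinder at (-3.5, -2.5) lies wholly inside it (removes its full 49.94 mm² and its 25.09 mm outline becomes a hole wall) — area = 362.87 mm². Overall, the cross-section is one region with 1 hole. Net area = 362.87 mm².

362.87 mm²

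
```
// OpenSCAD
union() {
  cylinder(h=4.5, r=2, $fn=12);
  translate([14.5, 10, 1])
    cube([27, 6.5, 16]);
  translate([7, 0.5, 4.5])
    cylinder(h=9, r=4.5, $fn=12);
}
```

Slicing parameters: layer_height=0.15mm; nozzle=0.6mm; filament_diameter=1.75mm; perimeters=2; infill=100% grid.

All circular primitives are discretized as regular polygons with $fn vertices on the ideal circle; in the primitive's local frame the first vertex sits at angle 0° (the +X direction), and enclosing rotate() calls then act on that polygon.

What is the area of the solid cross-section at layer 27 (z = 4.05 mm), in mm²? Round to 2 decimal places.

187.50 mm²

At z = 4.05 mm: the cylinder: section is a regular 12-gon, circumradius r=2 (area = (12/2)·2.000²·sin(360°/12) = 12.00 mm²); the cube at (14.5, 10) (footprint 27×6.5) is included at this height (area 175.50 mm²); the cylinder at (7, 0.5) does not reach this height (z outside [4.5, 13.5]); Combining (union): the 2 present regions are separate (no shared area or edge), so areas and boundary lengths simply add and each stays a separate island — area = 187.50 mm². Overall, the cross-section has 2 separate islands. Net area = 187.50 mm².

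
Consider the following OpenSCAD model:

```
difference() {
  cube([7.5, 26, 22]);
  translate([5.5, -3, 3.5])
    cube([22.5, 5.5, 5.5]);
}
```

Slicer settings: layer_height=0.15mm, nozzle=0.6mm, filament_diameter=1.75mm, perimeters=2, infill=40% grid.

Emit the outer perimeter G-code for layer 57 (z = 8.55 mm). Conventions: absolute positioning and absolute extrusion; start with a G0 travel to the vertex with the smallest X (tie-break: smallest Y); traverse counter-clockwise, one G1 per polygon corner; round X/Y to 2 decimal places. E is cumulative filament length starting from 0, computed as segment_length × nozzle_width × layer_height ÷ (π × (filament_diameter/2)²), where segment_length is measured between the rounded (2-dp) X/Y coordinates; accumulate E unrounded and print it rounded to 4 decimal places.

At z = 8.55 mm: the 7.5×26 cube contributes its full rectangle; the cube at (5.5, -3) (footprint 22.5×5.5) is included at this height; Taking the first minus the rest: starting from the 7.5×26 cube, the 22.5×5.5 cube at (5.5, -3) partially overlaps it — only the 5.00 mm² overlap (of its 123.75 mm²) is removed, clipping the outline — 1 connected region. The outline is a single polygon with 6 vertices. Extrusion per mm of travel: 0.6 × 0.15 / (π × 0.875²) = 0.037418. Accumulating E over each segment gives final E = 2.5070.

G0 X0.00 Y0.00 Z8.55
G1 X5.50 Y0.00 E0.2058
G1 X5.50 Y2.50 E0.2993
G1 X7.50 Y2.50 E0.3742
G1 X7.50 Y26.00 E1.2535
G1 X0.00 Y26.00 E1.5341
G1 X0.00 Y0.00 E2.5070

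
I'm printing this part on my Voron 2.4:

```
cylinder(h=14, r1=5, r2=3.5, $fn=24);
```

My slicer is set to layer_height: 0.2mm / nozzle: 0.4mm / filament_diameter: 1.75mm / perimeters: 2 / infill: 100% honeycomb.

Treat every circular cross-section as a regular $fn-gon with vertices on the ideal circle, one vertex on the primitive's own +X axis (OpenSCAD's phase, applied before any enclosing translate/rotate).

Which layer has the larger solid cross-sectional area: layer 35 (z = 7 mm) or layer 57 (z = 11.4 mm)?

layer 35 (z = 7 mm)

Layer 35 (z = 7): the cone contributes a regular 24-gon of circumradius 4.250 (interpolated between r1=5 and r2=3.5 at t=0.500) (area = (24/2)·4.250²·sin(360°/24) = 56.10 mm²). So its area = 56.10 mm². Layer 57 (z = 11.4): the cone contributes a regular 24-gon of circumradius 3.779 (interpolated between r1=5 and r2=3.5 at t=0.814) (area = (24/2)·3.779²·sin(360°/24) = 44.34 mm²). So its area = 44.34 mm². Layer 35 is larger (56.10 vs 44.34 mm²).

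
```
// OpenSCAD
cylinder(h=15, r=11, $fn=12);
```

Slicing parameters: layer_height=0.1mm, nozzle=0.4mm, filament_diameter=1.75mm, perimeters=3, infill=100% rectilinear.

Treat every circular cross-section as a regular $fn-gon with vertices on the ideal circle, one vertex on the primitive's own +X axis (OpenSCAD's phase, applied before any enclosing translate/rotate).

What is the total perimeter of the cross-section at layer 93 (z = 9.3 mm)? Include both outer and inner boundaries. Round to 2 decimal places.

At z = 9.3 mm: the cylinder: section is a regular 12-gon, circumradius r=11 (perimeter = 2·12·11.000·sin(180°/12) = 68.33 mm). Overall, the cross-section is a single solid region. Total boundary length (outer) = 68.33 mm.

68.33 mm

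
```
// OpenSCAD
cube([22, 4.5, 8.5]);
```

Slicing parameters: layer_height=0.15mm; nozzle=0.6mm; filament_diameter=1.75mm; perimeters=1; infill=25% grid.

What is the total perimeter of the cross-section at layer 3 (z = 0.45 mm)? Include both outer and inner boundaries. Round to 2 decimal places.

53.00 mm

At z = 0.45 mm: the 22×4.5 cube contributes its full rectangle (perimeter 53.00 mm). Overall, the cross-section is a single solid region. Total boundary length (outer) = 53.00 mm.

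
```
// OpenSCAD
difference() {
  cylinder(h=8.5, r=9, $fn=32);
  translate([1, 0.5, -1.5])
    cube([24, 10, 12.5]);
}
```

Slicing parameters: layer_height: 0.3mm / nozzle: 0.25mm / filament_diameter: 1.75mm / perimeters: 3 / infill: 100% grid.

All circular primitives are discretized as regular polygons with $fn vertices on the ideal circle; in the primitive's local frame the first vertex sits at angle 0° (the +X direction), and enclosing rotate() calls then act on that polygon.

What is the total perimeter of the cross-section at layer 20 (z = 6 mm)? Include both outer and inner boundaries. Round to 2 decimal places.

60.20 mm

At z = 6 mm: the r=9 cylinder gives a regular 32-gon of circumradius 9 (constant along its height) (perimeter = 2·32·9.000·sin(180°/32) = 56.46 mm); the cube at (1, 0.5) (footprint 24×10) is included at this height (perimeter 68.00 mm); After the difference (first − rest): starting from the r=9 cylinder, the 24×10 cube at (1, 0.5) partially overlaps it — only the 50.27 mm² overlap (of its 240.00 mm²) is removed, clipping the outline — boundary = 60.20 mm. Overall, the cross-section is a single solid region. Total boundary length (outer) = 60.20 mm.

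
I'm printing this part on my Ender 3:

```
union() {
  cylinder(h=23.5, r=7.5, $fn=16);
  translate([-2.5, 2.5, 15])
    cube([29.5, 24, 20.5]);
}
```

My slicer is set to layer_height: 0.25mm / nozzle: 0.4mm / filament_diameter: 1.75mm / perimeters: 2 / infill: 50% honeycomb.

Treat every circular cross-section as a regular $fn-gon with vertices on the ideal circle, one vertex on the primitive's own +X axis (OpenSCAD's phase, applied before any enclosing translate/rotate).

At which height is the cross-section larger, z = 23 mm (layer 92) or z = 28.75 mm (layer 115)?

layer 92 (z = 23 mm)

Layer 92 (z = 23): the cylinder: section is a regular 16-gon, circumradius r=7.5 (area = (16/2)·7.500²·sin(360°/16) = 172.21 mm²); the 29.5×24 cube at (-2.5, 2.5) contributes its full rectangle (area 708.00 mm²); Combining (union): the regions partially overlap — summed areas 880.21 mm² minus the doubly-counted overlap 36.80 mm² gives 843.41 mm² — area = 843.41 mm². So its area = 843.41 mm². Layer 115 (z = 28.75): the cylinder is not intersected at this z (z outside [0, 23.5]); the cube at (-2.5, 2.5) is present — its section is the full 29.5×24 rectangle (area 708.00 mm²); Combining (union): only the 29.5×24 cube at (-2.5, 2.5) is present, so the union is just that shape — area = 708.00 mm². So its area = 708.00 mm². Layer 92 is larger (843.41 vs 708.00 mm²).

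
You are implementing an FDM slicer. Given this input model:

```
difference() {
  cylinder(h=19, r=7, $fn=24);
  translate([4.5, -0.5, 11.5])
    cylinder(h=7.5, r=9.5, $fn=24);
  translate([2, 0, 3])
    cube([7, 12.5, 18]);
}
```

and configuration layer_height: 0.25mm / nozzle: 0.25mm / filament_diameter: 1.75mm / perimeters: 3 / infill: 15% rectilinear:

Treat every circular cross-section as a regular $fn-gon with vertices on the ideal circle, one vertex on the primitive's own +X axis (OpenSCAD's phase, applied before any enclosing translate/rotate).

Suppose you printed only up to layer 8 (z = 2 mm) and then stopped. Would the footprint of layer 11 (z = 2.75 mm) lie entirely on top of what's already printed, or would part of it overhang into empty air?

entirely on top

Compare the two slices. At z = 2: the r=7 cylinder gives a regular 24-gon of circumradius 7 (constant along its height) (area = (24/2)·7.000²·sin(360°/24) = 152.19 mm²); the cylinder at (4.5, -0.5) is not intersected at this z (z outside [11.5, 19]); the cube at (2, 0) is absent (z outside [3, 21]); Subtracting the remaining from the first: none of the subtracted shapes is present at this height, so the r=7 cylinder is unchanged — area = 152.19 mm². At z = 2.75: the r=7 cylinder gives a regular 24-gon of circumradius 7 (constant along its height) (area = (24/2)·7.000²·sin(360°/24) = 152.19 mm²); the cylinder at (4.5, -0.5) does not reach this height (z outside [11.5, 19]); the cube at (2, 0) is absent (z outside [3, 21]); Taking the first minus the rest: none of the subtracted shapes is present at this height, so the r=7 cylinder is unchanged — area = 152.19 mm². Checking containment: the cross-section at z = 2.75 is a subset of the cross-section at z = 2.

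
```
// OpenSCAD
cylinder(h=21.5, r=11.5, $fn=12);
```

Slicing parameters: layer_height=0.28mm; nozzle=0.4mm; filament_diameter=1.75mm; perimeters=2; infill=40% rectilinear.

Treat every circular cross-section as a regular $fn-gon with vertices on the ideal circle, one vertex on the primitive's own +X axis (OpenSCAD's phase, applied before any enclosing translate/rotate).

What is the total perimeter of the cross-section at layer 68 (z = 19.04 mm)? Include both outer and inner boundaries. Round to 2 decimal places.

71.43 mm

At z = 19.04 mm: the r=11.5 cylinder gives a regular 12-gon of circumradius 11.5 (constant along its height) (perimeter = 2·12·11.500·sin(180°/12) = 71.43 mm). Overall, the cross-section is a single solid region. Total boundary length (outer) = 71.43 mm.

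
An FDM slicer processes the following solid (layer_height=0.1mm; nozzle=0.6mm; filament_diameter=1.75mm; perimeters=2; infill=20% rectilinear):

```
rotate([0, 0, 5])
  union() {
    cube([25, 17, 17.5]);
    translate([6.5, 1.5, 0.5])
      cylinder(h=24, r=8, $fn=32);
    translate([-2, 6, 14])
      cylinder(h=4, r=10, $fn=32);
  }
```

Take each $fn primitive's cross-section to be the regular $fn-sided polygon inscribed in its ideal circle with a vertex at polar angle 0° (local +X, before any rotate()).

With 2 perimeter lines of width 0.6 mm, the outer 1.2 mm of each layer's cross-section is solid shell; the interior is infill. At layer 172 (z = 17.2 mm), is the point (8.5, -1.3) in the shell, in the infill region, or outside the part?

infill

At z = 17.2 mm: the 25×17 cube contributes its full rectangle; the r=8 cylinder at (6.5, 1.5) contributes a regular 32-gon of circumradius 8; the r=10 cylinder at (-2, 6) contributes a regular 32-gon of circumradius 10; Combining (union): the regions partially overlap (shared area 242.48 mm²), so overlapping operands fuse into one piece — 1 connected region; (whole slice rotated 5° about Z — lengths, areas and connectivity unchanged). Overall, the cross-section is a single solid region. Undo the 5° rotation: the query point maps to (8.354, -2.036) in the un-rotated model frame. The nearest boundary edge runs (10.94, -5.15)→(9.56, -5.89); distance from the point to it = 3.97 mm. The point is inside the cross-section and 3.97 mm from the nearest boundary — more than the 1.2 mm shell width (2 × 0.6), so it's in the infill interior.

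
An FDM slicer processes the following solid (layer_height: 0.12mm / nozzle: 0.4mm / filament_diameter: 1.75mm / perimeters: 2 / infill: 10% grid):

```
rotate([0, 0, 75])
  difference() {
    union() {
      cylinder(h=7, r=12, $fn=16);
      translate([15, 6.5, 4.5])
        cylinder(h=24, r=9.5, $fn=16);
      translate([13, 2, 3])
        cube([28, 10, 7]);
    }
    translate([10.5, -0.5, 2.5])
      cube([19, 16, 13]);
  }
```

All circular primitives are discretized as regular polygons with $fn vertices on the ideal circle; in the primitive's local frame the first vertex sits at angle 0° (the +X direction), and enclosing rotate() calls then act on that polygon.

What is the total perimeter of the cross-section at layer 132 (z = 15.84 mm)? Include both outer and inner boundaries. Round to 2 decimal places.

59.31 mm

At z = 15.84 mm: the cylinder does not reach this height (z outside [0, 7]); the r=9.5 cylinder at (15, 6.5) contributes a regular 16-gon of circumradius 9.5 (perimeter = 2·16·9.500·sin(180°/16) = 59.31 mm); the cube at (13, 2) is not intersected at this z (z outside [3, 10]); Merging all regions: only the r=9.5 cylinder at (15, 6.5) is present, so the union is just that shape — boundary = 59.31 mm; the cube at (10.5, -0.5) is absent (z outside [2.5, 15.5]); After the difference (first − rest): none of the subtracted shapes is present at this height, so that combined region is unchanged — boundary = 59.31 mm; (whole slice rotated 75° about Z — lengths, areas and connectivity unchanged). Overall, the cross-section is a single solid region. Total boundary length (outer) = 59.31 mm.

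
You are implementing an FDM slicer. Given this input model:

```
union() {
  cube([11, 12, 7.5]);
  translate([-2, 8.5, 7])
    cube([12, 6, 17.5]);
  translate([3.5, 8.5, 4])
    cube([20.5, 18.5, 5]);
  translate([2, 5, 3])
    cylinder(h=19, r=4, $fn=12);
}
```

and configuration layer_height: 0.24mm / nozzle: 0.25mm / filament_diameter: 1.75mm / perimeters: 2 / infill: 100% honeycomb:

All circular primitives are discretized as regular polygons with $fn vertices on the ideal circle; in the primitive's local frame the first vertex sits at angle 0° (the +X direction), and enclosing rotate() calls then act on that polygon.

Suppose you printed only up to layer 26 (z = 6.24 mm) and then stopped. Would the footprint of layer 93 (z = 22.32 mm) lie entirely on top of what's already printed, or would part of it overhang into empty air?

part overhangs

Compare the two slices. At z = 6.24: the cube is present — its section is the full 11×12 rectangle (area 132.00 mm²); the cube at (-2, 8.5) is not intersected at this z (z outside [7, 24.5]); the 20.5×18.5 cube at (3.5, 8.5) contributes its full rectangle (area 379.25 mm²); the r=4 cylinder at (2, 5) contributes a regular 12-gon of circumradius 4 (area = (12/2)·4.000²·sin(360°/12) = 48.00 mm²); Combining (union): the regions partially overlap — summed areas 559.25 mm² minus the doubly-counted overlap 65.18 mm² gives 494.07 mm² — area = 494.07 mm². At z = 22.32: the cube does not reach this height (z outside [0, 7.5]); the cube at (-2, 8.5) is present — its section is the full 12×6 rectangle (area 72.00 mm²); the cube at (3.5, 8.5) is not intersected at this z (z outside [4, 9]); the cylinder at (2, 5) does not reach this height (z outside [3, 22]); Combining (union): only the 12×6 cube at (-2, 8.5) is present, so the union is just that shape — area = 72.00 mm². Checking containment: at z = 22.32 the cross-section extends beyond the z = 6.24 cross-section by about 20.75 mm².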